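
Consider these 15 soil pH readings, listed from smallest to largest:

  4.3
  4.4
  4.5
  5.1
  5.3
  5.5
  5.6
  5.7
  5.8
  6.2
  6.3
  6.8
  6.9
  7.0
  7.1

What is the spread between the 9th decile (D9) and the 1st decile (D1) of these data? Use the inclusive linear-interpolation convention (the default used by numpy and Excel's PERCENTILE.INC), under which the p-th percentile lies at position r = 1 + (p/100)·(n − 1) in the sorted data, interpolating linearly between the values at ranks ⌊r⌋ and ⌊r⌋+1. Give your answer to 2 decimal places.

n = 15.
P10: r = 2.4; ranks 2–3 are 4.4, 4.5; interpolating gives 4.44.
P90: r = 13.6; ranks 13–14 are 6.9, 7.0; interpolating gives 6.96.
Difference: 6.96 − 4.44 = 2.52.

2.52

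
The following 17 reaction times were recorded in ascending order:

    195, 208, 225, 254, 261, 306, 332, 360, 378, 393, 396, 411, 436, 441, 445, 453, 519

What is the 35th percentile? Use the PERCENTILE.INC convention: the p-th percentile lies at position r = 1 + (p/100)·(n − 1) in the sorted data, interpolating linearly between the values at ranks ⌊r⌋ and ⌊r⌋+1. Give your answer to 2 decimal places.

321.60

n = 17.
r = 1 + (35/100)·(17 − 1) = 1 + 5.6 = 6.6.
Rank 6 is 306 and rank 7 is 332.
Interpolate: 306 + 0.6·(332 − 306) = 306 + 0.6·26 = 321.6.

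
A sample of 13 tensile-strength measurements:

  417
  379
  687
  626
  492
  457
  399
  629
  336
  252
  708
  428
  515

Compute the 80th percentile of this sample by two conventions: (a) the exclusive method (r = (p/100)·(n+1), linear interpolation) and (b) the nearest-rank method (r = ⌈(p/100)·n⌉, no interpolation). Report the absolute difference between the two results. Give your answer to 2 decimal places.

11.60

Sorted: 252, 336, 379, 399, 417, 428, 457, 492, 515, 626, 629, 687, 708.
n = 13.
(a) r = 11.2; between ranks 11 (629) and 12 (687): 640.6.
(b) the nearest-rank method: rank 11 → 629.
|640.6 − 629| = 11.6.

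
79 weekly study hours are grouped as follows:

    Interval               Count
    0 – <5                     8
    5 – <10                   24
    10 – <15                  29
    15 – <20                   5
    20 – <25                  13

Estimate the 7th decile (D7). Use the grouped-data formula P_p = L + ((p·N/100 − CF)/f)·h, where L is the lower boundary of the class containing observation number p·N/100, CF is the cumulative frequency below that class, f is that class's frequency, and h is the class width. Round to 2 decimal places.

N = 79; target position k = 70/100 · 79 = 55.3.
Cumulative frequencies: 8, 32, 61, 66, 79.
Observation 55.3 falls in the class 10 – <15.
L = 10, CF = 32, f = 29, h = 5.
P70 = 10 + ((55.3 − 32)/29)·5 = 10 + 4.01724 = 14.0172.

14.02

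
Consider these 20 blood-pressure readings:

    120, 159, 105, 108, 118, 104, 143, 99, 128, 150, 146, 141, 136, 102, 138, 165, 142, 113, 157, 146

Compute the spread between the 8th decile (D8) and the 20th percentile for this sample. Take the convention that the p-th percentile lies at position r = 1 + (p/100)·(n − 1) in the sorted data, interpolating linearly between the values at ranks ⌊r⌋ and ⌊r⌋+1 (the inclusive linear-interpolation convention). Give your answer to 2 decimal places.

39.40

Sorted: 99, 102, 104, 105, 108, 113, 118, 120, 128, 136, 138, 141, 142, 143, 146, 146, 150, 157, 159, 165.
n = 20.
P20: r = 4.8; ranks 4–5 are 105, 108; interpolating gives 107.4.
P80: r = 16.2; ranks 16–17 are 146, 150; interpolating gives 146.8.
Difference: 146.8 − 107.4 = 39.4.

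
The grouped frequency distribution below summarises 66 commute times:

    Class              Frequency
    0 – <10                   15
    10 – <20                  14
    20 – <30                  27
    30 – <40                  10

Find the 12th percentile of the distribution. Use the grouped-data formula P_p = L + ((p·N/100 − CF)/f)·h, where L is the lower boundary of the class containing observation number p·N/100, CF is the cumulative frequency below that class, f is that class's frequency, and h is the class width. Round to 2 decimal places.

N = 66; target position k = 12/100 · 66 = 7.92.
Cumulative frequencies: 15, 29, 56, 66.
Observation 7.92 falls in the class 0 – <10.
L = 0, CF = 0, f = 15, h = 10.
P12 = 0 + ((7.92 − 0)/15)·10 = 0 + 5.28 = 5.28.

5.28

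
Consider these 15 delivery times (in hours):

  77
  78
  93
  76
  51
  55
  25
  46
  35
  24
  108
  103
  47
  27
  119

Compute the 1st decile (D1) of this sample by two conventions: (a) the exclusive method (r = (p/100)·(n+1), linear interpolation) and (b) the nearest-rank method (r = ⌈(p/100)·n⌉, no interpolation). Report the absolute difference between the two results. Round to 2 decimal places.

0.40

Sorted: 24, 25, 27, 35, 46, 47, 51, 55, 76, 77, 78, 93, 103, 108, 119.
n = 15.
(a) r = 1.6; between ranks 1 (24) and 2 (25): 24.6.
(b) the nearest-rank method: rank 2 → 25.
|24.6 − 25| = 0.4.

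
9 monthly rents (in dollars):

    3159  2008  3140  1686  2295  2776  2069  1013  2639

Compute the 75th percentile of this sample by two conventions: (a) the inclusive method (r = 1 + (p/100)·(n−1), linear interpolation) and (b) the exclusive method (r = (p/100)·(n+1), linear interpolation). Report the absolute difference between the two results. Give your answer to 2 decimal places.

182.00

Sorted: 1013, 1686, 2008, 2069, 2295, 2639, 2776, 3140, 3159.
n = 9.
(a) r = 7 → value at rank 7 = 2776.
(b) r = 7.5; between ranks 7 (2776) and 8 (3140): 2958.
|2776 − 2958| = 182.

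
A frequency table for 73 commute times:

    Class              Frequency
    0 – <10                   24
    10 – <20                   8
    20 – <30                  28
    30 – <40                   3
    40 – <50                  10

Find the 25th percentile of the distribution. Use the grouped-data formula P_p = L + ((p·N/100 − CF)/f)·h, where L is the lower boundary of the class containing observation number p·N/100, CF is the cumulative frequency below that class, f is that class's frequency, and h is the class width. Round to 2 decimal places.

7.60

N = 73; target position k = 25/100 · 73 = 18.25.
Cumulative frequencies: 24, 32, 60, 63, 73.
Observation 18.25 falls in the class 0 – <10.
L = 0, CF = 0, f = 24, h = 10.
P25 = 0 + ((18.25 − 0)/24)·10 = 0 + 7.60417 = 7.60417.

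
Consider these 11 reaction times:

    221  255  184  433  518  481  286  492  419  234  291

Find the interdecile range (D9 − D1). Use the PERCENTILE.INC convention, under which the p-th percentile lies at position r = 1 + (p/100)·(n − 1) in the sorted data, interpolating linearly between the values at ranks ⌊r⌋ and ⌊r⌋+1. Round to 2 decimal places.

271.00

Sorted: 184, 221, 234, 255, 286, 291, 419, 433, 481, 492, 518.
n = 11.
P10: r = 2 (integer) → 221.
P90: r = 10 (integer) → 492.
Difference: 492 − 221 = 271.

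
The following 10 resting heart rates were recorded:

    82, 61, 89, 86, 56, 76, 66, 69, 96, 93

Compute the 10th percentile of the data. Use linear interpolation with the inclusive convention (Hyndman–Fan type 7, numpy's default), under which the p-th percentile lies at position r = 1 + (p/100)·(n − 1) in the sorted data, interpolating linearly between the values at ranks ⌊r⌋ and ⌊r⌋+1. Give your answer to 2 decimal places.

60.50

Sorted: 56, 61, 66, 69, 76, 82, 86, 89, 93, 96.
n = 10.
r = 1 + (10/100)·(10 − 1) = 1 + 0.9 = 1.9.
Rank 1 is 56 and rank 2 is 61.
Interpolate: 56 + 0.9·(61 − 56) = 56 + 0.9·5 = 60.5.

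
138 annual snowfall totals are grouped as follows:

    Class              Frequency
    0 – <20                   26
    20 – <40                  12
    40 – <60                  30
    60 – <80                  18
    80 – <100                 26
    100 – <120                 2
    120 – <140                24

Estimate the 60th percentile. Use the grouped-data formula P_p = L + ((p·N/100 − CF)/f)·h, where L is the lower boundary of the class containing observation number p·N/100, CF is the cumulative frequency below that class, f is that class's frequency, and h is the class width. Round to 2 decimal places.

N = 138; target position k = 60/100 · 138 = 82.8.
Cumulative frequencies: 26, 38, 68, 86, 112, 114, 138.
Observation 82.8 falls in the class 60 – <80.
L = 60, CF = 68, f = 18, h = 20.
P60 = 60 + ((82.8 − 68)/18)·20 = 60 + 16.4444 = 76.4444.

76.44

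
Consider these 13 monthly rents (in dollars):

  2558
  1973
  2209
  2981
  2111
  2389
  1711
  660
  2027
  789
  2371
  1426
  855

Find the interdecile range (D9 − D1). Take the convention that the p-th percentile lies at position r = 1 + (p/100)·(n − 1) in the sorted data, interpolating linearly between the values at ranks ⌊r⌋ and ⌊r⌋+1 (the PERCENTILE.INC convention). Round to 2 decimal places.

1722.00

Sorted: 660, 789, 855, 1426, 1711, 1973, 2027, 2111, 2209, 2371, 2389, 2558, 2981.
n = 13.
P10: r = 2.2; ranks 2–3 are 789, 855; interpolating gives 802.2.
P90: r = 11.8; ranks 11–12 are 2389, 2558; interpolating gives 2524.2.
Difference: 2524.2 − 802.2 = 1722.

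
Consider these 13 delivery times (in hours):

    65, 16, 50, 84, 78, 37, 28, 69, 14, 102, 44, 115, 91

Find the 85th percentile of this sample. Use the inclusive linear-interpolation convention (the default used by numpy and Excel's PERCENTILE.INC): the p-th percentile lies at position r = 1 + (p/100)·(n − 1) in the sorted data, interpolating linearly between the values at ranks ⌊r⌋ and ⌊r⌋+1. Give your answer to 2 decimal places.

Sorted: 14, 16, 28, 37, 44, 50, 65, 69, 78, 84, 91, 102, 115.
n = 13.
r = 1 + (85/100)·(13 − 1) = 1 + 10.2 = 11.2.
Rank 11 is 91 and rank 12 is 102.
Interpolate: 91 + 0.2·(102 − 91) = 91 + 0.2·11 = 93.2.

93.20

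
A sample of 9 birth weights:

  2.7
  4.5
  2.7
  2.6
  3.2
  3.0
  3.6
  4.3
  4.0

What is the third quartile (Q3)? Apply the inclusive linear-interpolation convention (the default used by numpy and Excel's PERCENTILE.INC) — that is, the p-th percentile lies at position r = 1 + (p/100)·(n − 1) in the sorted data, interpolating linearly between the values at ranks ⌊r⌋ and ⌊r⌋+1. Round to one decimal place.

4.0

Sorted: 2.6, 2.7, 2.7, 3.0, 3.2, 3.6, 4.0, 4.3, 4.5.
n = 9.
r = 1 + (75/100)·(9 − 1) = 1 + 6 = 7.
r is an integer, so P75 is the value at rank 7: 4.0.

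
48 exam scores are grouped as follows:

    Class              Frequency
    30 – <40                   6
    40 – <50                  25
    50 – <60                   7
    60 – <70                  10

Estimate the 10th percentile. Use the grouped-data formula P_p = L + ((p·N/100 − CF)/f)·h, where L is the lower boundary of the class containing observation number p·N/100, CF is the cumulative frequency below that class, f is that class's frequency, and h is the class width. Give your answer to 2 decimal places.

N = 48; target position k = 10/100 · 48 = 4.8.
Cumulative frequencies: 6, 31, 38, 48.
Observation 4.8 falls in the class 30 – <40.
L = 30, CF = 0, f = 6, h = 10.
P10 = 30 + ((4.8 − 0)/6)·10 = 30 + 8 = 38.

38.00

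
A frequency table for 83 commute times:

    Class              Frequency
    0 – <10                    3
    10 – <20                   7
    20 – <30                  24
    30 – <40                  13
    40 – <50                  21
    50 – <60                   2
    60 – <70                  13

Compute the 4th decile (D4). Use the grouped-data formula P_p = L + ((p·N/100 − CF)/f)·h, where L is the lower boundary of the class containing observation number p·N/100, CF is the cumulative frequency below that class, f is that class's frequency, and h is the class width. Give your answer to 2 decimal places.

29.67

N = 83; target position k = 40/100 · 83 = 33.2.
Cumulative frequencies: 3, 10, 34, 47, 68, 70, 83.
Observation 33.2 falls in the class 20 – <30.
L = 20, CF = 10, f = 24, h = 10.
P40 = 20 + ((33.2 − 10)/24)·10 = 20 + 9.66667 = 29.6667.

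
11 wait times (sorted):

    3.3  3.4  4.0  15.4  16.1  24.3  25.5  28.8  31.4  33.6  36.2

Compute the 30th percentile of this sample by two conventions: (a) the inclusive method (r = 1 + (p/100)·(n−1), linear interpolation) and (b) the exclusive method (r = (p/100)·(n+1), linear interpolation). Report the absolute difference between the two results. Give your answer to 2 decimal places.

4.56

n = 11.
(a) r = 4 → value at rank 4 = 15.4.
(b) r = 3.6; between ranks 3 (4.0) and 4 (15.4): 10.84.
|15.4 − 10.84| = 4.56.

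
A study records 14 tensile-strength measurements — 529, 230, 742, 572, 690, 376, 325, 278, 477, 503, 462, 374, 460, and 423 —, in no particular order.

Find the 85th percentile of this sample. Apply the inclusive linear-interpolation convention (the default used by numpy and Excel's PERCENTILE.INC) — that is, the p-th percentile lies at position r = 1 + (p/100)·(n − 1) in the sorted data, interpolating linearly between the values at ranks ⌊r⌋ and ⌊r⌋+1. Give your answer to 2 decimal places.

577.90

Sorted: 230, 278, 325, 374, 376, 423, 460, 462, 477, 503, 529, 572, 690, 742.
n = 14.
r = 1 + (85/100)·(14 − 1) = 1 + 11.05 = 12.05.
Rank 12 is 572 and rank 13 is 690.
Interpolate: 572 + 0.05·(690 − 572) = 572 + 0.05·118 = 577.9.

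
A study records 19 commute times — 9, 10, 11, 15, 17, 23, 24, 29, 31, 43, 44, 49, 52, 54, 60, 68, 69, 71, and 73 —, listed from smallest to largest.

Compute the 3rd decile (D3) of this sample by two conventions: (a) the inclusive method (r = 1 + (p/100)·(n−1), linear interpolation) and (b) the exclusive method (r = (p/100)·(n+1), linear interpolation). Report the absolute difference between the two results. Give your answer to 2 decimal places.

n = 19.
(a) r = 6.4; between ranks 6 (23) and 7 (24): 23.4.
(b) r = 6 → value at rank 6 = 23.
|23.4 − 23| = 0.4.

0.40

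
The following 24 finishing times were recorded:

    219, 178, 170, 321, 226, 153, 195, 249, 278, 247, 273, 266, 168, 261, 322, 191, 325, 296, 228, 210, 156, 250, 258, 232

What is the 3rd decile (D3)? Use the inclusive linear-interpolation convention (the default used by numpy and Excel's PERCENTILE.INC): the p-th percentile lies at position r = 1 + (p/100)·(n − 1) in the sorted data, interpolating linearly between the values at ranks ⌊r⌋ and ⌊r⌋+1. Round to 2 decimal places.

Sorted: 153, 156, 168, 170, 178, 191, 195, 210, 219, 226, 228, 232, 247, 249, 250, 258, 261, 266, 273, 278, 296, 321, 322, 325.
n = 24.
r = 1 + (30/100)·(24 − 1) = 1 + 6.9 = 7.9.
Rank 7 is 195 and rank 8 is 210.
Interpolate: 195 + 0.9·(210 − 195) = 195 + 0.9·15 = 208.5.

208.50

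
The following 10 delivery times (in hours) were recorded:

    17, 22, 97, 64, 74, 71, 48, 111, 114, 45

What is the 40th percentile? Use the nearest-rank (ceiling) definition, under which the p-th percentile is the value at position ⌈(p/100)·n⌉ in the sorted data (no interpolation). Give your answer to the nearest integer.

48

Sorted: 17, 22, 45, 48, 64, 71, 74, 97, 111, 114.
n = 10.
Position = ⌈40/100 · 10⌉ = ⌈4⌉ = 4.
The value at rank 4 is 48.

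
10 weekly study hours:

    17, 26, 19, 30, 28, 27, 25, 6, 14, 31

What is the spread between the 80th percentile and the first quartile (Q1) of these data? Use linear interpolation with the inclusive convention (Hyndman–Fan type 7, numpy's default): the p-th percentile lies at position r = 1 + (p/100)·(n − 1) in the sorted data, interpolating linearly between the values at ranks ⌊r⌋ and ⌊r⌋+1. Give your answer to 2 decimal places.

10.90

Sorted: 6, 14, 17, 19, 25, 26, 27, 28, 30, 31.
n = 10.
P25: r = 3.25; ranks 3–4 are 17, 19; interpolating gives 17.5.
P80: r = 8.2; ranks 8–9 are 28, 30; interpolating gives 28.4.
Difference: 28.4 − 17.5 = 10.9.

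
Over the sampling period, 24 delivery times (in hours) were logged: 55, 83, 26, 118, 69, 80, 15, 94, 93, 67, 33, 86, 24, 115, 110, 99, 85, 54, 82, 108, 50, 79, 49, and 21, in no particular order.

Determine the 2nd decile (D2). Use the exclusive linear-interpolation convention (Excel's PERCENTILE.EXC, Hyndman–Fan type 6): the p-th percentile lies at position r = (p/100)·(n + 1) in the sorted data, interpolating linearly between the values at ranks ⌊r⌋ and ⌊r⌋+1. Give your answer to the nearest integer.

33

Sorted: 15, 21, 24, 26, 33, 49, 50, 54, 55, 67, 69, 79, 80, 82, 83, 85, 86, 93, 94, 99, 108, 110, 115, 118.
n = 24.
r = (20/100)·(24 + 1) = 5.
r is an integer, so P20 is the value at rank 5: 33.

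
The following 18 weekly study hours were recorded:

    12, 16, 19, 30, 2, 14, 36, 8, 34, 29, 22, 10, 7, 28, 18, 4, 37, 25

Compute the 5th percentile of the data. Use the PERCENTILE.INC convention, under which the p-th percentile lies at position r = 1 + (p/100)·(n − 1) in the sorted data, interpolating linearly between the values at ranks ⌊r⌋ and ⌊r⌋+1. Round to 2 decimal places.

3.70

Sorted: 2, 4, 7, 8, 10, 12, 14, 16, 18, 19, 22, 25, 28, 29, 30, 34, 36, 37.
n = 18.
r = 1 + (5/100)·(18 − 1) = 1 + 0.85 = 1.85.
Rank 1 is 2 and rank 2 is 4.
Interpolate: 2 + 0.85·(4 − 2) = 2 + 0.85·2 = 3.7.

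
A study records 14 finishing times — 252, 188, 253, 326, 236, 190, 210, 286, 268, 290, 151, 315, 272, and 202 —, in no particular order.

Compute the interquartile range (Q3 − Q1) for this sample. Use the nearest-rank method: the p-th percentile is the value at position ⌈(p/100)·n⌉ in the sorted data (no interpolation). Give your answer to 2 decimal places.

84.00

Sorted: 151, 188, 190, 202, 210, 236, 252, 253, 268, 272, 286, 290, 315, 326.
n = 14.
P25: rank ⌈25/100·14⌉ = 4 → 202.
P75: rank ⌈75/100·14⌉ = 11 → 286.
Difference: 286 − 202 = 84.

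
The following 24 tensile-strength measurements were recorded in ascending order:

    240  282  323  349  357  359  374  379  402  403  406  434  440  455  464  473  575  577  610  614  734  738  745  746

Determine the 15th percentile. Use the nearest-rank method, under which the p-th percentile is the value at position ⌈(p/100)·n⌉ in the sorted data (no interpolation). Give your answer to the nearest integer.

349

n = 24.
Position = ⌈15/100 · 24⌉ = ⌈3.6⌉ = 4.
The value at rank 4 is 349.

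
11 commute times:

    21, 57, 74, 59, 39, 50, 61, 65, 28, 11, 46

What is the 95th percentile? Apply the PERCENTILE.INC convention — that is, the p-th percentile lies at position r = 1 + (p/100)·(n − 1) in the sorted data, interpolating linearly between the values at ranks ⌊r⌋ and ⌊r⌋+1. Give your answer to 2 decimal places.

69.50

Sorted: 11, 21, 28, 39, 46, 50, 57, 59, 61, 65, 74.
n = 11.
r = 1 + (95/100)·(11 − 1) = 1 + 9.5 = 10.5.
Rank 10 is 65 and rank 11 is 74.
Interpolate: 65 + 0.5·(74 − 65) = 65 + 0.5·9 = 69.5.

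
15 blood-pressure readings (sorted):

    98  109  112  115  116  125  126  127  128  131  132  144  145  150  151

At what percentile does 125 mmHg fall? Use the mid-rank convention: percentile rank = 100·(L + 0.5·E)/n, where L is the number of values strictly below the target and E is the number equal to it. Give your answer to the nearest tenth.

Count below 125: L = 5; count equal: E = 1; n = 15.
Percentile rank = 100·(5 + 0.5·1)/15 = 100·5.5/15 = 36.67.

36.7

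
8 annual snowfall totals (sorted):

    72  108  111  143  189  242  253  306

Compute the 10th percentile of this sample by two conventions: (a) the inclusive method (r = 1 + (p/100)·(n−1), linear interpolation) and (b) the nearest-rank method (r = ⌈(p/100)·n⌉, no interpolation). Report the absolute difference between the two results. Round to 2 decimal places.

25.20

n = 8.
(a) r = 1.7; between ranks 1 (72) and 2 (108): 97.2.
(b) the nearest-rank method: rank 1 → 72.
|97.2 − 72| = 25.2.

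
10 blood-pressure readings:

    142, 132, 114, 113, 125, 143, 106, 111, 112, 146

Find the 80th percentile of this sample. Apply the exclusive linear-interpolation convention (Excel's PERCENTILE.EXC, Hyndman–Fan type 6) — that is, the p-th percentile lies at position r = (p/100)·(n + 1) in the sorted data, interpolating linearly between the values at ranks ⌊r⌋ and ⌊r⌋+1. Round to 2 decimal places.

Sorted: 106, 111, 112, 113, 114, 125, 132, 142, 143, 146.
n = 10.
r = (80/100)·(10 + 1) = 8.8.
Rank 8 is 142 and rank 9 is 143.
Interpolate: 142 + 0.8·(143 − 142) = 142 + 0.8·1 = 142.8.

142.80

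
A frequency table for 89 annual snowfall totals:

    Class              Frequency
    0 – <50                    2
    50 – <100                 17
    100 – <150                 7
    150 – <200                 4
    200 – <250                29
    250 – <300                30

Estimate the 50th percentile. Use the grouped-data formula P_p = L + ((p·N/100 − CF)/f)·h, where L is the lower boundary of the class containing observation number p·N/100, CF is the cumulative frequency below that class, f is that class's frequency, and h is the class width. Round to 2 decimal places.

225.00

N = 89; target position k = 50/100 · 89 = 44.5.
Cumulative frequencies: 2, 19, 26, 30, 59, 89.
Observation 44.5 falls in the class 200 – <250.
L = 200, CF = 30, f = 29, h = 50.
P50 = 200 + ((44.5 − 30)/29)·50 = 200 + 25 = 225.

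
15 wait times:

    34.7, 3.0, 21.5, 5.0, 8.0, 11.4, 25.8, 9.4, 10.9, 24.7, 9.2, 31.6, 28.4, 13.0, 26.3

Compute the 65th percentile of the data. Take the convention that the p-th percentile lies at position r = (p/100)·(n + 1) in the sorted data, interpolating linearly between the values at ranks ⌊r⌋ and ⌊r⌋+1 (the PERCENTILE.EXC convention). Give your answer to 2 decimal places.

Sorted: 3.0, 5.0, 8.0, 9.2, 9.4, 10.9, 11.4, 13.0, 21.5, 24.7, 25.8, 26.3, 28.4, 31.6, 34.7.
n = 15.
r = (65/100)·(15 + 1) = 10.4.
Rank 10 is 24.7 and rank 11 is 25.8.
Interpolate: 24.7 + 0.4·(25.8 − 24.7) = 24.7 + 0.4·1.1 = 25.14.

25.14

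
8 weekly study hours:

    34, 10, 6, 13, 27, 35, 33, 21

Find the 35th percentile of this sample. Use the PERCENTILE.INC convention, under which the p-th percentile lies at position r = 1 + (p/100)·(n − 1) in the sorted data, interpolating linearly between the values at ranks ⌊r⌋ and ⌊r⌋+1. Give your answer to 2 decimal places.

Sorted: 6, 10, 13, 21, 27, 33, 34, 35.
n = 8.
r = 1 + (35/100)·(8 − 1) = 1 + 2.45 = 3.45.
Rank 3 is 13 and rank 4 is 21.
Interpolate: 13 + 0.45·(21 − 13) = 13 + 0.45·8 = 16.6.

16.60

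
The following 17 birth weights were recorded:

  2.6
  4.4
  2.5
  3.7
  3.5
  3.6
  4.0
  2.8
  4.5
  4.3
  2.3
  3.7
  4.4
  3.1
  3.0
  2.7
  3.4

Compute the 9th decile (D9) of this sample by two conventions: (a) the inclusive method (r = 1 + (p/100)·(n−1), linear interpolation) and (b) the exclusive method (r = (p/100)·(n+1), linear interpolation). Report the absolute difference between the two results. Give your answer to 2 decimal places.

Sorted: 2.3, 2.5, 2.6, 2.7, 2.8, 3.0, 3.1, 3.4, 3.5, 3.6, 3.7, 3.7, 4.0, 4.3, 4.4, 4.4, 4.5.
n = 17.
(a) r = 15.4; between ranks 15 (4.4) and 16 (4.4): 4.4.
(b) r = 16.2; between ranks 16 (4.4) and 17 (4.5): 4.42.
|4.4 − 4.42| = 0.02.

0.02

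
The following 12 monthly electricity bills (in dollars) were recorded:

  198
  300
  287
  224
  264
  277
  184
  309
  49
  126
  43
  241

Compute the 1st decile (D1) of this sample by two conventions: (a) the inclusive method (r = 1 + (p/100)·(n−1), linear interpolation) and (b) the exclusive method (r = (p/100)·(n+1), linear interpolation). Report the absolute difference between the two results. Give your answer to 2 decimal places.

11.90

Sorted: 43, 49, 126, 184, 198, 224, 241, 264, 277, 287, 300, 309.
n = 12.
(a) r = 2.1; between ranks 2 (49) and 3 (126): 56.7.
(b) r = 1.3; between ranks 1 (43) and 2 (49): 44.8.
|56.7 − 44.8| = 11.9.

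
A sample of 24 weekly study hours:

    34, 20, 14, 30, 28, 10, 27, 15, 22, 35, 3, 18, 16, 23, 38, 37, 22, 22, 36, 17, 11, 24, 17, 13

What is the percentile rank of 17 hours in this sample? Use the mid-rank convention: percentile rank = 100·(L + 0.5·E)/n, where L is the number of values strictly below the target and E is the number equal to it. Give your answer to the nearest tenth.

Sorted: 3, 10, 11, 13, 14, 15, 16, 17, 17, 18, 20, 22, 22, 22, 23, 24, 27, 28, 30, 34, 35, 36, 37, 38.
Count below 17: L = 7; count equal: E = 2; n = 24.
Percentile rank = 100·(7 + 0.5·2)/24 = 100·8/24 = 33.33.

33.3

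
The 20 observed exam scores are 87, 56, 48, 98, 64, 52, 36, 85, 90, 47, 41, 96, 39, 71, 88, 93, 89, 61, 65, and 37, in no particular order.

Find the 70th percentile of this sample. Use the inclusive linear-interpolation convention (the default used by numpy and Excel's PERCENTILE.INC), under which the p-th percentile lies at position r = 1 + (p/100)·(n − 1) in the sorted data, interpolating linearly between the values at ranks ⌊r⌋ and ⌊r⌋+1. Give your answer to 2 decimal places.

Sorted: 36, 37, 39, 41, 47, 48, 52, 56, 61, 64, 65, 71, 85, 87, 88, 89, 90, 93, 96, 98.
n = 20.
r = 1 + (70/100)·(20 − 1) = 1 + 13.3 = 14.3.
Rank 14 is 87 and rank 15 is 88.
Interpolate: 87 + 0.3·(88 − 87) = 87 + 0.3·1 = 87.3.

87.30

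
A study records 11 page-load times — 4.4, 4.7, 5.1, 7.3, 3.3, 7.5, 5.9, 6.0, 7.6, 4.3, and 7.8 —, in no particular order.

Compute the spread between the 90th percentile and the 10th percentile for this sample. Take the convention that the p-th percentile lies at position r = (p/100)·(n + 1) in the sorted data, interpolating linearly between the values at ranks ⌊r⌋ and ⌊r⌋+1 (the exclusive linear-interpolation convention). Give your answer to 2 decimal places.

Sorted: 3.3, 4.3, 4.4, 4.7, 5.1, 5.9, 6.0, 7.3, 7.5, 7.6, 7.8.
n = 11.
P10: r = 1.2; ranks 1–2 are 3.3, 4.3; interpolating gives 3.5.
P90: r = 10.8; ranks 10–11 are 7.6, 7.8; interpolating gives 7.76.
Difference: 7.76 − 3.5 = 4.26.

4.26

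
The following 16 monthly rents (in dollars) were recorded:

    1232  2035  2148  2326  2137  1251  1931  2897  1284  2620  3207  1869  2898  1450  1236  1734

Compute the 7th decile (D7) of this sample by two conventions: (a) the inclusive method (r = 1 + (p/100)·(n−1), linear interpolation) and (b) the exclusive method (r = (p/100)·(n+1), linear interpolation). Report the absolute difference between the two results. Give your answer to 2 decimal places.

Sorted: 1232, 1236, 1251, 1284, 1450, 1734, 1869, 1931, 2035, 2137, 2148, 2326, 2620, 2897, 2898, 3207.
n = 16.
(a) r = 11.5; between ranks 11 (2148) and 12 (2326): 2237.
(b) r = 11.9; between ranks 11 (2148) and 12 (2326): 2308.2.
|2237 − 2308.2| = 71.2.

71.20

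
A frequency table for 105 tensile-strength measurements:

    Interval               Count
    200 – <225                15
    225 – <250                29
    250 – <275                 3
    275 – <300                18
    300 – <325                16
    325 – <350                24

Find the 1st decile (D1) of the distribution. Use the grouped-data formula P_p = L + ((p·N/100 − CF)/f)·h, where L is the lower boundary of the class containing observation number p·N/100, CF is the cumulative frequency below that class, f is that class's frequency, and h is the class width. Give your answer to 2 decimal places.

N = 105; target position k = 10/100 · 105 = 10.5.
Cumulative frequencies: 15, 44, 47, 65, 81, 105.
Observation 10.5 falls in the class 200 – <225.
L = 200, CF = 0, f = 15, h = 25.
P10 = 200 + ((10.5 − 0)/15)·25 = 200 + 17.5 = 217.5.

217.50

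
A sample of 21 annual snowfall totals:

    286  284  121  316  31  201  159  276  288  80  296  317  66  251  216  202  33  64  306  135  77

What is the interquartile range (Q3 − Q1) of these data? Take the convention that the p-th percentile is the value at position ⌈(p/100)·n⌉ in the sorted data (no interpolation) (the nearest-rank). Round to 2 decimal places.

206.00

Sorted: 31, 33, 64, 66, 77, 80, 121, 135, 159, 201, 202, 216, 251, 276, 284, 286, 288, 296, 306, 316, 317.
n = 21.
P25: rank ⌈25/100·21⌉ = 6 → 80.
P75: rank ⌈75/100·21⌉ = 16 → 286.
Difference: 286 − 80 = 206.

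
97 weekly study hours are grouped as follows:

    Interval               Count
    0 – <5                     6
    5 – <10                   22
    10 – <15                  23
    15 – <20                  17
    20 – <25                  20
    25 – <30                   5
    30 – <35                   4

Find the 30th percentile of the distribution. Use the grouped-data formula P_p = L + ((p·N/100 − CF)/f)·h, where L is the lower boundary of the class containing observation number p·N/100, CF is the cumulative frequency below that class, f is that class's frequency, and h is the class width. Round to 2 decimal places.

N = 97; target position k = 30/100 · 97 = 29.1.
Cumulative frequencies: 6, 28, 51, 68, 88, 93, 97.
Observation 29.1 falls in the class 10 – <15.
L = 10, CF = 28, f = 23, h = 5.
P30 = 10 + ((29.1 − 28)/23)·5 = 10 + 0.23913 = 10.2391.

10.24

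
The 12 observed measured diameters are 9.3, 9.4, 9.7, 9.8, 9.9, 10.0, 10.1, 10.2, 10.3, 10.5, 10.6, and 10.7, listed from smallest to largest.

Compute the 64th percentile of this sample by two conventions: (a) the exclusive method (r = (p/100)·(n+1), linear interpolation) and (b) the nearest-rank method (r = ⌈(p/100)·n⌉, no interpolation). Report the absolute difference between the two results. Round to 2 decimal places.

0.03

n = 12.
(a) r = 8.32; between ranks 8 (10.2) and 9 (10.3): 10.232.
(b) the nearest-rank method: rank 8 → 10.2.
|10.232 − 10.2| = 0.032.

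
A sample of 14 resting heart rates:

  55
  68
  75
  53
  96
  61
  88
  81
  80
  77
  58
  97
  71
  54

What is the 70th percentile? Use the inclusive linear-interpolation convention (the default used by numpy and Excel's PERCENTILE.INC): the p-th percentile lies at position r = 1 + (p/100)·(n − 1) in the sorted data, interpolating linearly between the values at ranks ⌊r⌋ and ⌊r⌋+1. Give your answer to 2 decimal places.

Sorted: 53, 54, 55, 58, 61, 68, 71, 75, 77, 80, 81, 88, 96, 97.
n = 14.
r = 1 + (70/100)·(14 − 1) = 1 + 9.1 = 10.1.
Rank 10 is 80 and rank 11 is 81.
Interpolate: 80 + 0.1·(81 − 80) = 80 + 0.1·1 = 80.1.

80.10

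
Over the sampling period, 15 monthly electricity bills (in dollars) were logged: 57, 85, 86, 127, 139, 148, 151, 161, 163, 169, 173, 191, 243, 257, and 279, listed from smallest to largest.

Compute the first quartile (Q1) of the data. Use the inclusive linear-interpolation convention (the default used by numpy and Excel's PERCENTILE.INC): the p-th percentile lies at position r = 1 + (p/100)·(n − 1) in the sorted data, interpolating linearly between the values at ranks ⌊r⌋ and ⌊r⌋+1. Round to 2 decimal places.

n = 15.
r = 1 + (25/100)·(15 − 1) = 1 + 3.5 = 4.5.
Rank 4 is 127 and rank 5 is 139.
Interpolate: 127 + 0.5·(139 − 127) = 127 + 0.5·12 = 133.

133.00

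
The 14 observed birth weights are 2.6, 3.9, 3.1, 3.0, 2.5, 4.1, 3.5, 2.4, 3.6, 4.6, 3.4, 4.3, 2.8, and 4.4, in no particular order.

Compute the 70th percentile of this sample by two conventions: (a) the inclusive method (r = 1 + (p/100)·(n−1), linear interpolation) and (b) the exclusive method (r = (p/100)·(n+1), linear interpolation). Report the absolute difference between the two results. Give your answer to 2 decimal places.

0.08

Sorted: 2.4, 2.5, 2.6, 2.8, 3.0, 3.1, 3.4, 3.5, 3.6, 3.9, 4.1, 4.3, 4.4, 4.6.
n = 14.
(a) r = 10.1; between ranks 10 (3.9) and 11 (4.1): 3.92.
(b) r = 10.5; between ranks 10 (3.9) and 11 (4.1): 4.
|3.92 − 4| = 0.08.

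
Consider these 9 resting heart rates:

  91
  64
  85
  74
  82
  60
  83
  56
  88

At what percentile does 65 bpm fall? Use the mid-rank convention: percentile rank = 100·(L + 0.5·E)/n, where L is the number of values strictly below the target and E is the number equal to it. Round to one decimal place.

Sorted: 56, 60, 64, 74, 82, 83, 85, 88, 91.
Count below 65: L = 3; count equal: E = 0; n = 9.
Percentile rank = 100·(3 + 0.5·0)/9 = 100·3/9 = 33.33.

33.3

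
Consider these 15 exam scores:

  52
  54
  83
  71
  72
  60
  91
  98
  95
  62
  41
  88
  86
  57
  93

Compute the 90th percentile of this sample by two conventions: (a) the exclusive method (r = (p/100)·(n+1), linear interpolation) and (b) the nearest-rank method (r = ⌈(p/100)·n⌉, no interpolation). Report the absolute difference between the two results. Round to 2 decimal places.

1.20

Sorted: 41, 52, 54, 57, 60, 62, 71, 72, 83, 86, 88, 91, 93, 95, 98.
n = 15.
(a) r = 14.4; between ranks 14 (95) and 15 (98): 96.2.
(b) the nearest-rank method: rank 14 → 95.
|96.2 − 95| = 1.2.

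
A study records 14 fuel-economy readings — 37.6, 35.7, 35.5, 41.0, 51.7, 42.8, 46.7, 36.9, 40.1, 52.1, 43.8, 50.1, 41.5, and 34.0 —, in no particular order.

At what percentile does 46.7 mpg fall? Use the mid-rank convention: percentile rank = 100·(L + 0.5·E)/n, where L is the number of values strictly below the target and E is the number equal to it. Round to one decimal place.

75.0

Sorted: 34.0, 35.5, 35.7, 36.9, 37.6, 40.1, 41.0, 41.5, 42.8, 43.8, 46.7, 50.1, 51.7, 52.1.
Count below 46.7: L = 10; count equal: E = 1; n = 14.
Percentile rank = 100·(10 + 0.5·1)/14 = 100·10.5/14 = 75.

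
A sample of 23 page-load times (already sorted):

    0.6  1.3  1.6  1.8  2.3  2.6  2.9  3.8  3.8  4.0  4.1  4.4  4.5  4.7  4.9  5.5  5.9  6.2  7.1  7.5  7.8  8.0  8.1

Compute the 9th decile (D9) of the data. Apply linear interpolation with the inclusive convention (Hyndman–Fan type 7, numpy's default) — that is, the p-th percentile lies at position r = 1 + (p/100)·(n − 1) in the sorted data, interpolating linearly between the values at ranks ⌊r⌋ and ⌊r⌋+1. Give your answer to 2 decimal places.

7.74

n = 23.
r = 1 + (90/100)·(23 − 1) = 1 + 19.8 = 20.8.
Rank 20 is 7.5 and rank 21 is 7.8.
Interpolate: 7.5 + 0.8·(7.8 − 7.5) = 7.5 + 0.8·0.3 = 7.74.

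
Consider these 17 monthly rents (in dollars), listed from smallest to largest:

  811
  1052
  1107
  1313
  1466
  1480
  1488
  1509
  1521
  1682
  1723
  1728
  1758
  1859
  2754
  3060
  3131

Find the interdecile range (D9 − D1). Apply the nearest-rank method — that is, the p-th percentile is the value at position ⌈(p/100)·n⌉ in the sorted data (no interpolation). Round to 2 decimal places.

n = 17.
P10: rank ⌈10/100·17⌉ = 2 → 1052.
P90: rank ⌈90/100·17⌉ = 16 → 3060.
Difference: 3060 − 1052 = 2008.

2008.00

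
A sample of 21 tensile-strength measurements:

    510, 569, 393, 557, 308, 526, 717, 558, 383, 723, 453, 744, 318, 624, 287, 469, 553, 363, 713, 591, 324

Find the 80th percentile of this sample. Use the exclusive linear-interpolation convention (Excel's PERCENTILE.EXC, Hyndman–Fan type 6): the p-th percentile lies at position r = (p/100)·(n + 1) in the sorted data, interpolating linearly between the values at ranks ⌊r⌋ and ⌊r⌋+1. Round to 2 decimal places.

677.40

Sorted: 287, 308, 318, 324, 363, 383, 393, 453, 469, 510, 526, 553, 557, 558, 569, 591, 624, 713, 717, 723, 744.
n = 21.
r = (80/100)·(21 + 1) = 17.6.
Rank 17 is 624 and rank 18 is 713.
Interpolate: 624 + 0.6·(713 − 624) = 624 + 0.6·89 = 677.4.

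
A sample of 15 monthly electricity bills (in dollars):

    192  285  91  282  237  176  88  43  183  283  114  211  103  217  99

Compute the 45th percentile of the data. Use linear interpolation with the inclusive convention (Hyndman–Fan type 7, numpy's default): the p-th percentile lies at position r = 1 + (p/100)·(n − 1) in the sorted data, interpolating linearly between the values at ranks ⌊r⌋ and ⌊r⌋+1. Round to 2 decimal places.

178.10

Sorted: 43, 88, 91, 99, 103, 114, 176, 183, 192, 211, 217, 237, 282, 283, 285.
n = 15.
r = 1 + (45/100)·(15 − 1) = 1 + 6.3 = 7.3.
Rank 7 is 176 and rank 8 is 183.
Interpolate: 176 + 0.3·(183 − 176) = 176 + 0.3·7 = 178.1.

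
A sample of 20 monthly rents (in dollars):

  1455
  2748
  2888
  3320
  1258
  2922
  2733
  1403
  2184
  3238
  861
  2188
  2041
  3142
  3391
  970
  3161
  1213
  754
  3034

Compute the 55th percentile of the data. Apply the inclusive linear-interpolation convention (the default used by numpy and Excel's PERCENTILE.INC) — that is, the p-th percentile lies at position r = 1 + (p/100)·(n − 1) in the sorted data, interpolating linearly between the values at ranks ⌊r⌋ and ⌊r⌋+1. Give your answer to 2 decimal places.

Sorted: 754, 861, 970, 1213, 1258, 1403, 1455, 2041, 2184, 2188, 2733, 2748, 2888, 2922, 3034, 3142, 3161, 3238, 3320, 3391.
n = 20.
r = 1 + (55/100)·(20 − 1) = 1 + 10.45 = 11.45.
Rank 11 is 2733 and rank 12 is 2748.
Interpolate: 2733 + 0.45·(2748 − 2733) = 2733 + 0.45·15 = 2739.75.

2739.75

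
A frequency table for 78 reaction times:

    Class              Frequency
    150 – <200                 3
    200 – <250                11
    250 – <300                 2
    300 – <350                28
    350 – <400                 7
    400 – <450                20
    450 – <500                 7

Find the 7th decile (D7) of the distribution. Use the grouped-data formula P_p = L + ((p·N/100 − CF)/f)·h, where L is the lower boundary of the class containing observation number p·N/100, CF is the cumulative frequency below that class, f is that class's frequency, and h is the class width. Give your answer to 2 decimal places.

409.00

N = 78; target position k = 70/100 · 78 = 54.6.
Cumulative frequencies: 3, 14, 16, 44, 51, 71, 78.
Observation 54.6 falls in the class 400 – <450.
L = 400, CF = 51, f = 20, h = 50.
P70 = 400 + ((54.6 − 51)/20)·50 = 400 + 9 = 409.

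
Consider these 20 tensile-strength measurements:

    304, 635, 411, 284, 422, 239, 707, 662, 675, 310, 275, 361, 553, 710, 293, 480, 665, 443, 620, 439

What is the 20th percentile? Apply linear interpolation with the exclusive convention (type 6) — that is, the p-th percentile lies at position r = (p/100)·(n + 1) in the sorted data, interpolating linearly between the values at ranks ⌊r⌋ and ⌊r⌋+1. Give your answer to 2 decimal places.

Sorted: 239, 275, 284, 293, 304, 310, 361, 411, 422, 439, 443, 480, 553, 620, 635, 662, 665, 675, 707, 710.
n = 20.
r = (20/100)·(20 + 1) = 4.2.
Rank 4 is 293 and rank 5 is 304.
Interpolate: 293 + 0.2·(304 − 293) = 293 + 0.2·11 = 295.2.

295.20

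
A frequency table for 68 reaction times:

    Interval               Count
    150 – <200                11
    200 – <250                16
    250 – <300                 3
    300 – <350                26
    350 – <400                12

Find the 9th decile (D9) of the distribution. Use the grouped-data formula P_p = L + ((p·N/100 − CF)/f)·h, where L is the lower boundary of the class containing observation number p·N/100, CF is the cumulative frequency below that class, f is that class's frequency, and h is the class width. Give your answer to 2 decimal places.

371.67

N = 68; target position k = 90/100 · 68 = 61.2.
Cumulative frequencies: 11, 27, 30, 56, 68.
Observation 61.2 falls in the class 350 – <400.
L = 350, CF = 56, f = 12, h = 50.
P90 = 350 + ((61.2 − 56)/12)·50 = 350 + 21.6667 = 371.667.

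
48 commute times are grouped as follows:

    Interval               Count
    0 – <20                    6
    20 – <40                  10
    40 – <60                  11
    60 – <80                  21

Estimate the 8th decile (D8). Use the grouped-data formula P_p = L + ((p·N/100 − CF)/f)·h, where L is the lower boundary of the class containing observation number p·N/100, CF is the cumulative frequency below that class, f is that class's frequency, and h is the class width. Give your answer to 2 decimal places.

N = 48; target position k = 80/100 · 48 = 38.4.
Cumulative frequencies: 6, 16, 27, 48.
Observation 38.4 falls in the class 60 – <80.
L = 60, CF = 27, f = 21, h = 20.
P80 = 60 + ((38.4 − 27)/21)·20 = 60 + 10.8571 = 70.8571.

70.86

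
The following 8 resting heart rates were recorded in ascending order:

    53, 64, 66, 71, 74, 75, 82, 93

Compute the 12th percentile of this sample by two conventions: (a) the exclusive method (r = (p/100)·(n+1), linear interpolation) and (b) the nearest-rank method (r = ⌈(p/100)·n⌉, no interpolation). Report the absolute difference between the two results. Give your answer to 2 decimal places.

n = 8.
(a) r = 1.08; between ranks 1 (53) and 2 (64): 53.88.
(b) the nearest-rank method: rank 1 → 53.
|53.88 − 53| = 0.88.

0.88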